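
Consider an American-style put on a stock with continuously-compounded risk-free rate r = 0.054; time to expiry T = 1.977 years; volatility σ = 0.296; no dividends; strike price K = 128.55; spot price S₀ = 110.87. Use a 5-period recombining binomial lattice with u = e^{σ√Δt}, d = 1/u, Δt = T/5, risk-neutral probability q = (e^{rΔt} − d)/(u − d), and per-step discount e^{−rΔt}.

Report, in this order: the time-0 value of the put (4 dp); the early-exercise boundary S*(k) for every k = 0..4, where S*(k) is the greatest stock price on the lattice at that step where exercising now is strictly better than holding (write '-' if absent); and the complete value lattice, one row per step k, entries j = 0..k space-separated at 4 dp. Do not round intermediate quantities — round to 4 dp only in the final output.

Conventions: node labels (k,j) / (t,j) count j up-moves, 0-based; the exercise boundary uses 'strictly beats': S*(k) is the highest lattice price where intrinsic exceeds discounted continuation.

price = 23.6764
boundary = - 92.0407 76.4093 92.0407 110.8700
tree:
23.6764
36.5093 12.4074
52.1407 21.7003 4.0469
65.1175 36.5093 8.4587 0.0000
75.8904 52.1407 17.6800 0.0000 0.0000
84.8337 65.1175 36.5093 0.0000 0.0000 0.0000

Δt=0.39540, u=1.20458, d=0.83017, q=0.51124, disc=e^(-rΔt)=0.97887
k=5 terminal: V=max(K-S,0) → 84.8337 65.1175 36.5093 0.0000 0.0000 0.0000
k=4: j=0 S=52.6596 intr=75.8904 cont=73.1747 V=75.8904[EX]; j=1 S=76.4093 intr=52.1407 cont=49.4251 V=52.1407[EX]; j=2 S=110.8700 intr=17.6800 cont=17.4672 V=17.6800[EX]; j=3 S=160.8726 intr=0.0000 cont=0.0000 V=0.0000[hold]; j=4 S=233.4266 intr=0.0000 cont=0.0000 V=0.0000[hold]  S*(4)=110.8700
k=3: j=0 S=63.4325 intr=65.1175 cont=62.4018 V=65.1175[EX]; j=1 S=92.0407 intr=36.5093 cont=33.7936 V=36.5093[EX]; j=2 S=133.5513 intr=0.0000 cont=8.4587 V=8.4587[hold]; j=3 S=193.7832 intr=0.0000 cont=0.0000 V=0.0000[hold]  S*(3)=92.0407
k=2: j=0 S=76.4093 intr=52.1407 cont=49.4251 V=52.1407[EX]; j=1 S=110.8700 intr=17.6800 cont=21.7003 V=21.7003[hold]; j=2 S=160.8726 intr=0.0000 cont=4.0469 V=4.0469[hold]  S*(2)=76.4093
k=1: j=0 S=92.0407 intr=36.5093 cont=35.8056 V=36.5093[EX]; j=1 S=133.5513 intr=0.0000 cont=12.4074 V=12.4074[hold]  S*(1)=92.0407
k=0: j=0 S=110.8700 intr=17.6800 cont=23.6764 V=23.6764[hold]  S*(0)=-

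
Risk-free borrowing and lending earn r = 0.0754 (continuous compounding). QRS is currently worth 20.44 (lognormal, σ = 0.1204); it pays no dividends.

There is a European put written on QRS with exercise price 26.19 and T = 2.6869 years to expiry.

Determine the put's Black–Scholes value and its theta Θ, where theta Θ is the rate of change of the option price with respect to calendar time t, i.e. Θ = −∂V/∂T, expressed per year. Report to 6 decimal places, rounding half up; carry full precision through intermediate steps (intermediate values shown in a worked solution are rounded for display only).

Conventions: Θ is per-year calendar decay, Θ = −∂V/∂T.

price = 2.160412
Θ = 0.716759

σ√T = 0.1204·√2.6869 = 0.197357
d₁ = (ln(S/K) + (r+σ²/2)T) / (σ√T) = (ln(20.44/26.19) + (0.0754+0.1204²/2)·2.6869) / 0.197357 = (-0.247884 + 0.222067) / 0.197357 = -0.130813
d₂ = d₁ − σ√T = -0.130813 − 0.197357 = -0.328169
e^{−rT} = 0.816611
N(−d₁) = 0.552038,  N(−d₂) = 0.628608
Put price V = K·e^{−rT}·N(−d₂) − S·N(−d₁) = 13.444073 − 11.283661 = 2.160412
φ(d₁) = (1/√(2π))·e^{−d₁²/2} = 0.395544
Θ = −S·φ(d₁)·σ/(2√T) + r·K·e^{−rT}·N(−d₂) = −0.296924 + 1.013683 = 0.716759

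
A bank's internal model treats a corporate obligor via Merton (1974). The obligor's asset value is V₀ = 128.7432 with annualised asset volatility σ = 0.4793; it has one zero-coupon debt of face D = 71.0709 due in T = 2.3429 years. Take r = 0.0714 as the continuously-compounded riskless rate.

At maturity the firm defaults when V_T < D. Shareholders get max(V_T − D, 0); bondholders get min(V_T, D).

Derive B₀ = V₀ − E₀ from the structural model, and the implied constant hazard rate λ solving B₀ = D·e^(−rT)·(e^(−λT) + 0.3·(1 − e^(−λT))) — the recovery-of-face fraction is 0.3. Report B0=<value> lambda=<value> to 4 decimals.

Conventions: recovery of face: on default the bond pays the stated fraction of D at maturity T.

Work the structural quantities from V₀ = 128.7432 against face 71.0709:
d₁ = [ln(V₀/D) + (r + σ²/2)T] / (σ√T)
   = [ln(128.7432/71.0709) + (0.0714 + 0.5·0.4793²)·2.3429] / (0.4793·√2.3429)
   = [0.594142 + 0.436398] / 0.733642 = 1.404691
d₂ = d₁ − σ√T = 1.404691 − 0.733642 = 0.671048
N(d₁) = 0.919943,  N(d₂) = 0.748905,  e^(−rT) = 0.845960
E₀ = V₀·N(d₁) − D·e^(−rT)·N(d₂)
   = 128.7432·0.919943 − 71.0709·0.845960·0.748905 = 73.409916
B₀ = V₀ − E₀ = 128.7432 − 73.409916 = 55.333284
e^(−λT) = (B₀·e^(rT)/D − 0.3)/(1 − 0.3) = (55.3333·1.182089/71.0709 − 0.3)/0.7 = 0.88618961
λ = −ln(0.88618961)/2.3429 = 0.051570

B0=55.3333 lambda=0.0516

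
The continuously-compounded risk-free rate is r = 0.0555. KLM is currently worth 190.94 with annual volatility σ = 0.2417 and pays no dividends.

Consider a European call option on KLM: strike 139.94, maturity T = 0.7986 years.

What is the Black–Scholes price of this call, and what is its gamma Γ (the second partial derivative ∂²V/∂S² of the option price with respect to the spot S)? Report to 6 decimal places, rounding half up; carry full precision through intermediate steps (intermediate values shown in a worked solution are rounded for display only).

σ√T = 0.2417·√0.7986 = 0.215994
d₁ = (ln(S/K) + (r+σ²/2)T) / (σ√T) = (ln(190.94/139.94) + (0.0555+0.2417²/2)·0.7986) / 0.215994 = (0.310745 + 0.067649) / 0.215994 = 1.751876
d₂ = d₁ − σ√T = 1.751876 − 0.215994 = 1.535883
e^{−rT} = 0.956646
N(d₁) = 0.960102,  N(d₂) = 0.937716
Call price V = S·N(d₁) − K·e^{−rT}·N(d₂) = 183.321964 − 125.534892 = 57.787073
φ(d₁) = (1/√(2π))·e^{−d₁²/2} = 0.085994
Γ = φ(d₁) / (S·σ·√T) = 0.002085

price = 57.787073
Γ = 0.002085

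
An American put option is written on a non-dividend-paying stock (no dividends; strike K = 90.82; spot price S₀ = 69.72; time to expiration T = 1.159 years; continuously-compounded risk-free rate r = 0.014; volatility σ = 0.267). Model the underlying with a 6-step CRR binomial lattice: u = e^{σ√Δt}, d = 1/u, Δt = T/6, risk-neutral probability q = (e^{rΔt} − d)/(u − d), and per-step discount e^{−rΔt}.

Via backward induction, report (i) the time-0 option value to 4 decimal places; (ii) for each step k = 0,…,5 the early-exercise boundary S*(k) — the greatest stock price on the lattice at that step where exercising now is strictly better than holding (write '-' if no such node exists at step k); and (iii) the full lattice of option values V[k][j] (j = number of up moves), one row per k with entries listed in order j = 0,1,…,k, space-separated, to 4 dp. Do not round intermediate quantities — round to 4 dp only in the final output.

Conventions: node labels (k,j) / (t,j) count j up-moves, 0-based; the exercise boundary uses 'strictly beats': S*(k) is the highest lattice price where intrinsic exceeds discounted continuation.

price = 22.4740
boundary = - - 55.1353 62.0003 69.7200 78.4009
tree:
22.4740
28.8909 15.7098
35.6847 21.7580 9.3034
41.7895 28.8197 14.2974 3.9932
47.2184 35.6847 21.1000 7.0730 0.7086
52.0462 41.7895 28.8197 12.4191 1.3722 0.0000
56.3394 47.2184 35.6847 21.1000 2.6573 0.0000 0.0000

Δt=0.19317, u=1.12451, d=0.88928, q=0.48221, disc=e^(-rΔt)=0.99730
k=6 terminal: V=max(K-S,0) → 56.3394 47.2184 35.6847 21.1000 2.6573 0.0000 0.0000
k=5: j=0 S=38.7738 intr=52.0462 cont=51.8009 V=52.0462[EX]; j=1 S=49.0305 intr=41.7895 cont=41.5443 V=41.7895[EX]; j=2 S=62.0003 intr=28.8197 cont=28.5745 V=28.8197[EX]; j=3 S=78.4009 intr=12.4191 cont=12.1738 V=12.4191[EX]; j=4 S=99.1400 intr=0.0000 cont=1.3722 V=1.3722[hold]; j=5 S=125.3650 intr=0.0000 cont=0.0000 V=0.0000[hold]  S*(5)=78.4009
k=4: j=0 S=43.6016 intr=47.2184 cont=46.9731 V=47.2184[EX]; j=1 S=55.1353 intr=35.6847 cont=35.4394 V=35.6847[EX]; j=2 S=69.7200 intr=21.1000 cont=20.8547 V=21.1000[EX]; j=3 S=88.1627 intr=2.6573 cont=7.0730 V=7.0730[hold]; j=4 S=111.4840 intr=0.0000 cont=0.7086 V=0.7086[hold]  S*(4)=69.7200
k=3: j=0 S=49.0305 intr=41.7895 cont=41.5443 V=41.7895[EX]; j=1 S=62.0003 intr=28.8197 cont=28.5745 V=28.8197[EX]; j=2 S=78.4009 intr=12.4191 cont=14.2974 V=14.2974[hold]; j=3 S=99.1400 intr=0.0000 cont=3.9932 V=3.9932[hold]  S*(3)=62.0003
k=2: j=0 S=55.1353 intr=35.6847 cont=35.4394 V=35.6847[EX]; j=1 S=69.7200 intr=21.1000 cont=21.7580 V=21.7580[hold]; j=2 S=88.1627 intr=2.6573 cont=9.3034 V=9.3034[hold]  S*(2)=55.1353
k=1: j=0 S=62.0003 intr=28.8197 cont=28.8909 V=28.8909[hold]; j=1 S=78.4009 intr=12.4191 cont=15.7098 V=15.7098[hold]  S*(1)=-
k=0: j=0 S=69.7200 intr=21.1000 cont=22.4740 V=22.4740[hold]  S*(0)=-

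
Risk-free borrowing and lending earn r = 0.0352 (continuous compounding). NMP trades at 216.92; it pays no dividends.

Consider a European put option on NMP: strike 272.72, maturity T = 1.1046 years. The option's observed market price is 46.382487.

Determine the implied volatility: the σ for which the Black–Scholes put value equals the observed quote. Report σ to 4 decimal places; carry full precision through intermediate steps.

At σ = 0.1235 the Black–Scholes value reproduces the quote:
σ√T = 0.1235·√1.1046 = 0.129798
d₁ = (ln(S/K) + (r+σ²/2)T) / (σ√T) = (ln(216.92/272.72) + (0.0352+0.1235²/2)·1.1046) / 0.129798 = (-0.228917 + 0.047306) / 0.129798 = -1.399179
d₂ = d₁ − σ√T = -1.399179 − 0.129798 = -1.528978
e^{−rT} = 0.961864
N(−d₁) = 0.919120,  N(−d₂) = 0.936865
V = K·e^{−rT}·N(−d₂) − S·N(−d₁) = 245.758076 − 199.375589 = 46.382487 (equal to the quote); since ∂V/∂σ > 0 for all σ, the implied volatility is unique

sigma = 0.1235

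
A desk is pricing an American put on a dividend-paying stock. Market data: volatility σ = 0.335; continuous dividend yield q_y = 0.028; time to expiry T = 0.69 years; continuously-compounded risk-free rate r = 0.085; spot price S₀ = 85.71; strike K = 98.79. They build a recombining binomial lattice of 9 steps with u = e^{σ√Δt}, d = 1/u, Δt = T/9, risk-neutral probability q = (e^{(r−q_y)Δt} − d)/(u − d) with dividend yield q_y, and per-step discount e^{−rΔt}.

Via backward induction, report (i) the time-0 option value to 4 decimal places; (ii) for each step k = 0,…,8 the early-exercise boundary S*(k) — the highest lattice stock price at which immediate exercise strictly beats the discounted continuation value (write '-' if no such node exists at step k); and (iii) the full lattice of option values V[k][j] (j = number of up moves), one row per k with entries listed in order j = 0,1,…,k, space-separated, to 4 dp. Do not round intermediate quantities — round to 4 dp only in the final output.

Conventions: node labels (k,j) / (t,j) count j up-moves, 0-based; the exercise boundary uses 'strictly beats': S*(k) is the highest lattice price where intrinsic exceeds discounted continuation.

Δt=0.07667  u=1.09720  d=0.91141  q=0.50040  discount=0.99350
step 9 (expiry): payoffs max(K−S,0) = 61.5958 54.0142 44.8872 33.8997 20.6726 4.7494 0.0000 0.0000 0.0000 0.0000
step 8: (k=8,j=0): S=40.8093, K−S=57.9807, hold=57.4265 ⇒ V=57.9807 exercise | (k=8,j=1): S=49.1278, K−S=49.6622, hold=49.1258 ⇒ V=49.6622 exercise | (k=8,j=2): S=59.1419, K−S=39.6481, hold=39.1332 ⇒ V=39.6481 exercise | (k=8,j=3): S=71.1973, K−S=27.5927, hold=27.1037 ⇒ V=27.5927 exercise | (k=8,j=4): S=85.7100, K−S=13.0800, hold=12.6221 ⇒ V=13.0800 exercise | (k=8,j=5): S=103.1809, K−S=0.0000, hold=2.3574 ⇒ V=2.3574 continue | (k=8,j=6): S=124.2131, K−S=0.0000, hold=0.0000 ⇒ V=0.0000 continue | (k=8,j=7): S=149.5324, K−S=0.0000, hold=0.0000 ⇒ V=0.0000 continue | (k=8,j=8): S=180.0128, K−S=0.0000, hold=0.0000 ⇒ V=0.0000 continue  boundary S*=85.7100
step 7: (k=7,j=0): S=44.7758, K−S=54.0142, hold=53.4685 ⇒ V=54.0142 exercise | (k=7,j=1): S=53.9028, K−S=44.8872, hold=44.3611 ⇒ V=44.8872 exercise | (k=7,j=2): S=64.8903, K−S=33.8997, hold=33.3972 ⇒ V=33.8997 exercise | (k=7,j=3): S=78.1174, K−S=20.6726, hold=20.1985 ⇒ V=20.6726 exercise | (k=7,j=4): S=94.0406, K−S=4.7494, hold=7.6643 ⇒ V=7.6643 continue | (k=7,j=5): S=113.2096, K−S=0.0000, hold=1.1701 ⇒ V=1.1701 continue | (k=7,j=6): S=136.2861, K−S=0.0000, hold=0.0000 ⇒ V=0.0000 continue | (k=7,j=7): S=164.0663, K−S=0.0000, hold=0.0000 ⇒ V=0.0000 continue  boundary S*=78.1174
step 6: (k=6,j=0): S=49.1278, K−S=49.6622, hold=49.1258 ⇒ V=49.6622 exercise | (k=6,j=1): S=59.1419, K−S=39.6481, hold=39.1332 ⇒ V=39.6481 exercise | (k=6,j=2): S=71.1973, K−S=27.5927, hold=27.1037 ⇒ V=27.5927 exercise | (k=6,j=3): S=85.7100, K−S=13.0800, hold=14.0712 ⇒ V=14.0712 continue | (k=6,j=4): S=103.1809, K−S=0.0000, hold=4.3859 ⇒ V=4.3859 continue | (k=6,j=5): S=124.2131, K−S=0.0000, hold=0.5808 ⇒ V=0.5808 continue | (k=6,j=6): S=149.5324, K−S=0.0000, hold=0.0000 ⇒ V=0.0000 continue  boundary S*=71.1973
step 5: (k=5,j=0): S=53.9028, K−S=44.8872, hold=44.3611 ⇒ V=44.8872 exercise | (k=5,j=1): S=64.8903, K−S=33.8997, hold=33.3972 ⇒ V=33.8997 exercise | (k=5,j=2): S=78.1174, K−S=20.6726, hold=20.6913 ⇒ V=20.6913 continue | (k=5,j=3): S=94.0406, K−S=4.7494, hold=9.1648 ⇒ V=9.1648 continue | (k=5,j=4): S=113.2096, K−S=0.0000, hold=2.4657 ⇒ V=2.4657 continue | (k=5,j=5): S=136.2861, K−S=0.0000, hold=0.2883 ⇒ V=0.2883 continue  boundary S*=64.8903
step 4: (k=4,j=0): S=59.1419, K−S=39.6481, hold=39.1332 ⇒ V=39.6481 exercise | (k=4,j=1): S=71.1973, K−S=27.5927, hold=27.1129 ⇒ V=27.5927 exercise | (k=4,j=2): S=85.7100, K−S=13.0800, hold=14.8265 ⇒ V=14.8265 continue | (k=4,j=3): S=103.1809, K−S=0.0000, hold=5.7748 ⇒ V=5.7748 continue | (k=4,j=4): S=124.2131, K−S=0.0000, hold=1.3672 ⇒ V=1.3672 continue  boundary S*=71.1973
step 3: (k=3,j=0): S=64.8903, K−S=33.8997, hold=33.3972 ⇒ V=33.8997 exercise | (k=3,j=1): S=78.1174, K−S=20.6726, hold=21.0667 ⇒ V=21.0667 continue | (k=3,j=2): S=94.0406, K−S=4.7494, hold=10.2301 ⇒ V=10.2301 continue | (k=3,j=3): S=113.2096, K−S=0.0000, hold=3.5460 ⇒ V=3.5460 continue  boundary S*=64.8903
step 2: (k=2,j=0): S=71.1973, K−S=27.5927, hold=27.2996 ⇒ V=27.5927 exercise | (k=2,j=1): S=85.7100, K−S=13.0800, hold=15.5425 ⇒ V=15.5425 continue | (k=2,j=2): S=103.1809, K−S=0.0000, hold=6.8407 ⇒ V=6.8407 continue  boundary S*=71.1973
step 1: (k=1,j=0): S=78.1174, K−S=20.6726, hold=21.4227 ⇒ V=21.4227 continue | (k=1,j=1): S=94.0406, K−S=4.7494, hold=11.1154 ⇒ V=11.1154 continue  boundary S*=-
step 0: (k=0,j=0): S=85.7100, K−S=13.0800, hold=16.1593 ⇒ V=16.1593 continue  boundary S*=-

price = 16.1593
boundary = - - 71.1973 64.8903 71.1973 64.8903 71.1973 78.1174 85.7100
tree:
16.1593
21.4227 11.1154
27.5927 15.5425 6.8407
33.8997 21.0667 10.2301 3.5460
39.6481 27.5927 14.8265 5.7748 1.3672
44.8872 33.8997 20.6913 9.1648 2.4657 0.2883
49.6622 39.6481 27.5927 14.0712 4.3859 0.5808 0.0000
54.0142 44.8872 33.8997 20.6726 7.6643 1.1701 0.0000 0.0000
57.9807 49.6622 39.6481 27.5927 13.0800 2.3574 0.0000 0.0000 0.0000
61.5958 54.0142 44.8872 33.8997 20.6726 4.7494 0.0000 0.0000 0.0000 0.0000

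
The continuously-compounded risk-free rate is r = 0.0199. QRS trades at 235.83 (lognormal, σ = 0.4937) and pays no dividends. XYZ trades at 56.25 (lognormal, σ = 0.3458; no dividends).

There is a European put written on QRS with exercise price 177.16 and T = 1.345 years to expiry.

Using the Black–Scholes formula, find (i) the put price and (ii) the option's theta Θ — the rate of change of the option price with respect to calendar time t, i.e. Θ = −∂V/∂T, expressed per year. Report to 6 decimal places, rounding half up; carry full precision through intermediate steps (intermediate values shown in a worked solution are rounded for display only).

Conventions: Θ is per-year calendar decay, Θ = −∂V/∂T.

σ√T = 0.4937·√1.345 = 0.572564
d₁ = (ln(S/K) + (r+σ²/2)T) / (σ√T) = (ln(235.83/177.16) + (0.0199+0.4937²/2)·1.345) / 0.572564 = (0.286058 + 0.190680) / 0.572564 = 0.832637
d₂ = d₁ − σ√T = 0.832637 − 0.572564 = 0.260073
e^{−rT} = 0.973590
N(−d₁) = 0.202525,  N(−d₂) = 0.397404
Put price V = K·e^{−rT}·N(−d₂) − S·N(−d₁) = 68.544644 − 47.761393 = 20.783251
φ(d₁) = (1/√(2π))·e^{−d₁²/2} = 0.282075
Θ = −S·φ(d₁)·σ/(2√T) + r·K·e^{−rT}·N(−d₂) = −14.159119 + 1.364038 = -12.795080

price = 20.783251
Θ = -12.795080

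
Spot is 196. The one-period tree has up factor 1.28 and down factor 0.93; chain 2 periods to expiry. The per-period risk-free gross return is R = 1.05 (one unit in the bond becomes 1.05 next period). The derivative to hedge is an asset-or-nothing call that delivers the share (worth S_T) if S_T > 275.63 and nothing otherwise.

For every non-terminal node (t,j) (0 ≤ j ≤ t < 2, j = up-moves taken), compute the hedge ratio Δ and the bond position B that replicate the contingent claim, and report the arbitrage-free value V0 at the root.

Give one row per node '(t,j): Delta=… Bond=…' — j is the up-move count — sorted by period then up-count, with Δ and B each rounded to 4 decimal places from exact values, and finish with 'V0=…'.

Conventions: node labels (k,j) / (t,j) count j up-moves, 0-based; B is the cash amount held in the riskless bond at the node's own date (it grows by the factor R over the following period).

(0,0): Delta=1.5285 Bond=-265.3539
(1,0): Delta=0.0000 Bond=0.0000
(1,1): Delta=3.6571 Bond=-812.6464
V0=34.2392

Arbitrage-free pricing uses the up-move probability p* = (R−d)/(u−d) = 0.3429, discounting each step at R = 1.05.
Terminal payoffs: V(2,0)=0.0000, V(2,1)=0.0000, V(2,2)=321.1264
  t=1,j=0: stock 182.2800 → up 233.3184 (V=0.0000), down 169.5204 (V=0.0000). Price 0.0000; hedge Δ=0.0000, bond B=0.0000.
  t=1,j=1: stock 250.8800 → up 321.1264 (V=321.1264), down 233.3184 (V=0.0000). Price 104.8576; hedge Δ=3.6571, bond B=-812.6464.
  t=0,j=0: stock 196.0000 → up 250.8800 (V=104.8576), down 182.2800 (V=0.0000). Price 34.2392; hedge Δ=1.5285, bond B=-265.3539.
As a check, the time-0 holding Δ(0,0)·S0 + B(0,0) comes to 34.2392 — exactly V0.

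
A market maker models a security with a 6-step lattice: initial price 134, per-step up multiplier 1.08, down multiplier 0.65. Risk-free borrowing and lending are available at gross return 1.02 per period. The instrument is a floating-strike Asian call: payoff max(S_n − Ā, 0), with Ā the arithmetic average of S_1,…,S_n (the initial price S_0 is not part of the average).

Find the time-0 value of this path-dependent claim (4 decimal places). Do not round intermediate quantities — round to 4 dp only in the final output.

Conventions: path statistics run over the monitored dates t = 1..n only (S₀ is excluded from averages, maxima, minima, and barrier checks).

Set p* = 0.8605 (from d < R < u); the path-dependent value is the discounted p*-expectation over all price paths.
Enumerate all 2^6 = 64 price paths (U = up ×1.08, D = down ×0.65); each path with k up-moves has probability p*^k·(1−p*)^(6−k).
DDDDDD: Ā=38.3481, payoff=0.0000, prob=0.000007
UDDDDD: Ā=63.7168, payoff=0.0000, prob=0.000046
DUDDDD: Ā=54.1135, payoff=0.0000, prob=0.000046
UUDDDD: Ā=89.9117, payoff=0.0000, prob=0.000281
DDUDDD: Ā=47.8713, payoff=0.0000, prob=0.000046
UDUDDD: Ā=79.5401, payoff=0.0000, prob=0.000281
DUUDDD: Ā=69.9368, payoff=0.0000, prob=0.000281
UUUDDD: Ā=116.2026, payoff=0.0000, prob=0.001731
DDDUDD: Ā=43.8139, payoff=0.0000, prob=0.000046
UDDUDD: Ā=72.7985, payoff=0.0000, prob=0.000281
DUDUDD: Ā=63.1952, payoff=0.0000, prob=0.000281
UUDUDD: Ā=105.0013, payoff=0.0000, prob=0.001731
DDUUDD: Ā=56.9530, payoff=0.0000, prob=0.000281
UDUUDD: Ā=94.6297, payoff=0.0000, prob=0.001731
DUUUDD: Ā=85.0263, payoff=0.0000, prob=0.001731
UUUUDD: Ā=141.2745, payoff=0.0000, prob=0.010673
DDDDUD: Ā=41.1766, payoff=0.0000, prob=0.000046
UDDDUD: Ā=68.4165, payoff=0.0000, prob=0.000281
DUDDUD: Ā=58.8132, payoff=0.0000, prob=0.000281
UUDDUD: Ā=97.7204, payoff=0.0000, prob=0.001731
DDUDUD: Ā=52.5710, payoff=0.0000, prob=0.000281
UDUDUD: Ā=87.3488, payoff=0.0000, prob=0.001731
DUUDUD: Ā=77.7455, payoff=0.0000, prob=0.001731
UUUDUD: Ā=129.1771, payoff=0.0000, prob=0.010673
DDDUUD: Ā=48.5136, payoff=0.0000, prob=0.000281
UDDUUD: Ā=80.6073, payoff=0.0000, prob=0.001731
DUDUUD: Ā=71.0039, payoff=0.0000, prob=0.001731
UUDUUD: Ā=117.9758, payoff=0.0000, prob=0.010673
DDUUUD: Ā=64.7618, payoff=0.0000, prob=0.001731
UDUUUD: Ā=107.6042, payoff=0.0000, prob=0.010673
DUUUUD: Ā=98.0008, payoff=0.0000, prob=0.010673
UUUUUD: Ā=162.8322, payoff=0.0000, prob=0.065819
DDDDDU: Ā=39.4624, payoff=0.0000, prob=0.000046
UDDDDU: Ā=65.5682, payoff=0.0000, prob=0.000281
DUDDDU: Ā=55.9649, payoff=0.0000, prob=0.000281
UUDDDU: Ā=92.9878, payoff=0.0000, prob=0.001731
DDUDDU: Ā=49.7227, payoff=0.0000, prob=0.000281
UDUDDU: Ā=82.6162, payoff=0.0000, prob=0.001731
DUUDDU: Ā=73.0129, payoff=0.0000, prob=0.001731
UUUDDU: Ā=121.3138, payoff=0.0000, prob=0.010673
DDDUDU: Ā=45.6653, payoff=0.0000, prob=0.000281
UDDUDU: Ā=75.8747, payoff=0.0000, prob=0.001731
DUDUDU: Ā=66.2714, payoff=0.0000, prob=0.001731
UUDUDU: Ā=110.1124, payoff=0.0000, prob=0.010673
DDUUDU: Ā=60.0292, payoff=0.0000, prob=0.001731
UDUUDU: Ā=99.7408, payoff=0.0000, prob=0.010673
DUUUDU: Ā=90.1375, payoff=0.0000, prob=0.010673
UUUUDU: Ā=149.7669, payoff=0.0000, prob=0.065819
DDDDUU: Ā=43.0280, payoff=0.0000, prob=0.000281
UDDDUU: Ā=71.4927, payoff=0.0000, prob=0.001731
DUDDUU: Ā=61.8894, payoff=0.0000, prob=0.001731
UUDDUU: Ā=102.8316, payoff=0.0000, prob=0.010673
DDUDUU: Ā=55.6472, payoff=0.0000, prob=0.001731
UDUDUU: Ā=92.4600, payoff=0.0000, prob=0.010673
DUUDUU: Ā=82.8566, payoff=0.0000, prob=0.010673
UUUDUU: Ā=137.6695, payoff=0.0000, prob=0.065819
DDDUUU: Ā=51.5898, payoff=0.0000, prob=0.001731
UDDUUU: Ā=85.7184, payoff=0.0000, prob=0.010673
DUDUUU: Ā=76.1151, payoff=0.9090, prob=0.010673
UUDUUU: Ā=126.4682, payoff=1.5103, prob=0.065819
DDUUUU: Ā=69.8729, payoff=7.1511, prob=0.010673
UDUUUU: Ā=116.0966, payoff=11.8819, prob=0.065819
DUUUUU: Ā=106.4932, payoff=21.4852, prob=0.065819
UUUUUU: Ā=176.9426, payoff=35.6986, prob=0.405882
Price = Σ prob·payoff / R^6 = 16.871009 / 1.126162 = 14.9810

price = 14.9810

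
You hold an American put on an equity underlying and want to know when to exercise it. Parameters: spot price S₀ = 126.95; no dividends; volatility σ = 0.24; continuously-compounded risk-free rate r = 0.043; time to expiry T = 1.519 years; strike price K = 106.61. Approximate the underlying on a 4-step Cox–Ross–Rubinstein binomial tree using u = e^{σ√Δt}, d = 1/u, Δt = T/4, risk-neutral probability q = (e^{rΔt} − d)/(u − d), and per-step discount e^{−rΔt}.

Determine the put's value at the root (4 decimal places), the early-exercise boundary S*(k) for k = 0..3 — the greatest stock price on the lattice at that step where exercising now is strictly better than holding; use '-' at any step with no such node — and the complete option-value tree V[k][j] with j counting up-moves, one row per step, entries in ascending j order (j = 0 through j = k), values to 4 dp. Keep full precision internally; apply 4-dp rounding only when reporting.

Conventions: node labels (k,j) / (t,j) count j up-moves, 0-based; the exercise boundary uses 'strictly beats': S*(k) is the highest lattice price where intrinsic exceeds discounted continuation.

Δt=0.37975  u=1.15939  d=0.86252  q=0.51855  discount=0.98380
step 4 (expiry): payoffs max(K−S,0) = 36.3499 12.1668 0.0000 0.0000 0.0000
step 3: (k=3,j=0): S=81.4591, K−S=25.1509, hold=23.4241 ⇒ V=25.1509 exercise | (k=3,j=1): S=109.4969, K−S=0.0000, hold=5.7628 ⇒ V=5.7628 continue | (k=3,j=2): S=147.1850, K−S=0.0000, hold=0.0000 ⇒ V=0.0000 continue | (k=3,j=3): S=197.8452, K−S=0.0000, hold=0.0000 ⇒ V=0.0000 continue  boundary S*=81.4591
step 2: (k=2,j=0): S=94.4432, K−S=12.1668, hold=14.8527 ⇒ V=14.8527 continue | (k=2,j=1): S=126.9500, K−S=0.0000, hold=2.7296 ⇒ V=2.7296 continue | (k=2,j=2): S=170.6454, K−S=0.0000, hold=0.0000 ⇒ V=0.0000 continue  boundary S*=-
step 1: (k=1,j=0): S=109.4969, K−S=0.0000, hold=8.4275 ⇒ V=8.4275 continue | (k=1,j=1): S=147.1850, K−S=0.0000, hold=1.2929 ⇒ V=1.2929 continue  boundary S*=-
step 0: (k=0,j=0): S=126.9500, K−S=0.0000, hold=4.6513 ⇒ V=4.6513 continue  boundary S*=-

price = 4.6513
boundary = - - - 81.4591
tree:
4.6513
8.4275 1.2929
14.8527 2.7296 0.0000
25.1509 5.7628 0.0000 0.0000
36.3499 12.1668 0.0000 0.0000 0.0000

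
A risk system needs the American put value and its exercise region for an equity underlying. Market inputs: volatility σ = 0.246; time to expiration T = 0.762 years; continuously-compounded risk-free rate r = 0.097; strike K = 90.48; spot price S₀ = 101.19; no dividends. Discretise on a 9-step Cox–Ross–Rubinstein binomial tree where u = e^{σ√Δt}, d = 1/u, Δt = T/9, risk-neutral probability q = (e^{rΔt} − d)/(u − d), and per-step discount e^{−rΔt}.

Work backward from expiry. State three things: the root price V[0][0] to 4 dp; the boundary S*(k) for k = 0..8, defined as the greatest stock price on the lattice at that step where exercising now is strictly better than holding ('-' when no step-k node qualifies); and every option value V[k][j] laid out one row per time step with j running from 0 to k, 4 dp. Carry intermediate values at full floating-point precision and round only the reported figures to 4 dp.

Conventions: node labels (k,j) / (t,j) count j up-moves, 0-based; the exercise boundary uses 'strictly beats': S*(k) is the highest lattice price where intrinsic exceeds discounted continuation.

price = 2.3661
boundary = - - - - 75.9960 70.7463 75.9960 81.6352 75.9960
tree:
2.3661
3.8914 1.1013
6.2312 1.9550 0.3899
9.6727 3.3909 0.7600 0.0801
14.4840 5.7165 1.4589 0.1755 0.0000
19.7337 9.3027 2.7449 0.3843 0.0000 0.0000
24.6207 14.4840 5.0251 0.8418 0.0000 0.0000 0.0000
29.1702 19.7337 8.8448 1.8437 0.0000 0.0000 0.0000 0.0000
33.4053 24.6207 14.4840 4.0383 0.0000 0.0000 0.0000 0.0000 0.0000
37.3479 29.1702 19.7337 8.8448 0.0000 0.0000 0.0000 0.0000 0.0000 0.0000

params: Δt=0.08467 u=1.07420 d=0.93092 q=0.53967 e^(-rΔt)=0.99182
t_9 payoffs: 37.3479 29.1702 19.7337 8.8448 0.0000 0.0000 0.0000 0.0000 0.0000 0.0000
t_8: node(8,0) S=57.0747 payoff=33.4053 vs cont=32.6653 → 33.4053 [stop]  node(8,1) S=65.8593 payoff=24.6207 vs cont=23.8807 → 24.6207 [stop]  node(8,2) S=75.9960 payoff=14.4840 vs cont=13.7440 → 14.4840 [stop]  node(8,3) S=87.6928 payoff=2.7872 vs cont=4.0383 → 4.0383 [wait]  node(8,4) S=101.1900 payoff=0.0000 vs cont=0.0000 → 0.0000 [wait]  node(8,5) S=116.7646 payoff=0.0000 vs cont=0.0000 → 0.0000 [wait]  node(8,6) S=134.7363 payoff=0.0000 vs cont=0.0000 → 0.0000 [wait]  node(8,7) S=155.4742 payoff=0.0000 vs cont=0.0000 → 0.0000 [wait]  node(8,8) S=179.4039 payoff=0.0000 vs cont=0.0000 → 0.0000 [wait]  ⇒ S*(8)=75.9960
t_7: node(7,0) S=61.3098 payoff=29.1702 vs cont=28.4301 → 29.1702 [stop]  node(7,1) S=70.7463 payoff=19.7337 vs cont=18.9937 → 19.7337 [stop]  node(7,2) S=81.6352 payoff=8.8448 vs cont=8.7744 → 8.8448 [stop]  node(7,3) S=94.2000 payoff=0.0000 vs cont=1.8437 → 1.8437 [wait]  node(7,4) S=108.6987 payoff=0.0000 vs cont=0.0000 → 0.0000 [wait]  node(7,5) S=125.4290 payoff=0.0000 vs cont=0.0000 → 0.0000 [wait]  node(7,6) S=144.7343 payoff=0.0000 vs cont=0.0000 → 0.0000 [wait]  node(7,7) S=167.0110 payoff=0.0000 vs cont=0.0000 → 0.0000 [wait]  ⇒ S*(7)=81.6352
t_6: node(6,0) S=65.8593 payoff=24.6207 vs cont=23.8807 → 24.6207 [stop]  node(6,1) S=75.9960 payoff=14.4840 vs cont=13.7440 → 14.4840 [stop]  node(6,2) S=87.6928 payoff=2.7872 vs cont=5.0251 → 5.0251 [wait]  node(6,3) S=101.1900 payoff=0.0000 vs cont=0.8418 → 0.8418 [wait]  node(6,4) S=116.7646 payoff=0.0000 vs cont=0.0000 → 0.0000 [wait]  node(6,5) S=134.7363 payoff=0.0000 vs cont=0.0000 → 0.0000 [wait]  node(6,6) S=155.4742 payoff=0.0000 vs cont=0.0000 → 0.0000 [wait]  ⇒ S*(6)=75.9960
t_5: node(5,0) S=70.7463 payoff=19.7337 vs cont=18.9937 → 19.7337 [stop]  node(5,1) S=81.6352 payoff=8.8448 vs cont=9.3027 → 9.3027 [wait]  node(5,2) S=94.2000 payoff=0.0000 vs cont=2.7449 → 2.7449 [wait]  node(5,3) S=108.6987 payoff=0.0000 vs cont=0.3843 → 0.3843 [wait]  node(5,4) S=125.4290 payoff=0.0000 vs cont=0.0000 → 0.0000 [wait]  node(5,5) S=144.7343 payoff=0.0000 vs cont=0.0000 → 0.0000 [wait]  ⇒ S*(5)=70.7463
t_4: node(4,0) S=75.9960 payoff=14.4840 vs cont=13.9891 → 14.4840 [stop]  node(4,1) S=87.6928 payoff=2.7872 vs cont=5.7165 → 5.7165 [wait]  node(4,2) S=101.1900 payoff=0.0000 vs cont=1.4589 → 1.4589 [wait]  node(4,3) S=116.7646 payoff=0.0000 vs cont=0.1755 → 0.1755 [wait]  node(4,4) S=134.7363 payoff=0.0000 vs cont=0.0000 → 0.0000 [wait]  ⇒ S*(4)=75.9960
t_3: node(3,0) S=81.6352 payoff=8.8448 vs cont=9.6727 → 9.6727 [wait]  node(3,1) S=94.2000 payoff=0.0000 vs cont=3.3909 → 3.3909 [wait]  node(3,2) S=108.6987 payoff=0.0000 vs cont=0.7600 → 0.7600 [wait]  node(3,3) S=125.4290 payoff=0.0000 vs cont=0.0801 → 0.0801 [wait]  ⇒ S*(3)=-
t_2: node(2,0) S=87.6928 payoff=2.7872 vs cont=6.2312 → 6.2312 [wait]  node(2,1) S=101.1900 payoff=0.0000 vs cont=1.9550 → 1.9550 [wait]  node(2,2) S=116.7646 payoff=0.0000 vs cont=0.3899 → 0.3899 [wait]  ⇒ S*(2)=-
t_1: node(1,0) S=94.2000 payoff=0.0000 vs cont=3.8914 → 3.8914 [wait]  node(1,1) S=108.6987 payoff=0.0000 vs cont=1.1013 → 1.1013 [wait]  ⇒ S*(1)=-
t_0: node(0,0) S=101.1900 payoff=0.0000 vs cont=2.3661 → 2.3661 [wait]  ⇒ S*(0)=-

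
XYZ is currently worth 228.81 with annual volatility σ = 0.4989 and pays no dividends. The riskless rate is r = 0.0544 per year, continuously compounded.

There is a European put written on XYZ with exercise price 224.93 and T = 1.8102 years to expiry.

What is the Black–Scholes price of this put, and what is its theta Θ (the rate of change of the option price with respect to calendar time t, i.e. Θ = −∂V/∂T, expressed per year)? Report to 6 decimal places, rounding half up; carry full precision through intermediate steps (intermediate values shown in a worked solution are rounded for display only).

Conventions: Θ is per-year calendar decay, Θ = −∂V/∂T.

σ√T = 0.4989·√1.8102 = 0.671238
d₁ = (ln(S/K) + (r+σ²/2)T) / (σ√T) = (ln(228.81/224.93) + (0.0544+0.4989²/2)·1.8102) / 0.671238 = (0.017103 + 0.323755) / 0.671238 = 0.507805
d₂ = d₁ − σ√T = 0.507805 − 0.671238 = -0.163434
e^{−rT} = 0.906218
N(−d₁) = 0.305795,  N(−d₂) = 0.564911
Put price V = K·e^{−rT}·N(−d₂) − S·N(−d₁) = 115.149133 − 69.968980 = 45.180153
φ(d₁) = (1/√(2π))·e^{−d₁²/2} = 0.350683
Θ = −S·φ(d₁)·σ/(2√T) + r·K·e^{−rT}·N(−d₂) = −14.876832 + 6.264113 = -8.612719

price = 45.180153
Θ = -8.612719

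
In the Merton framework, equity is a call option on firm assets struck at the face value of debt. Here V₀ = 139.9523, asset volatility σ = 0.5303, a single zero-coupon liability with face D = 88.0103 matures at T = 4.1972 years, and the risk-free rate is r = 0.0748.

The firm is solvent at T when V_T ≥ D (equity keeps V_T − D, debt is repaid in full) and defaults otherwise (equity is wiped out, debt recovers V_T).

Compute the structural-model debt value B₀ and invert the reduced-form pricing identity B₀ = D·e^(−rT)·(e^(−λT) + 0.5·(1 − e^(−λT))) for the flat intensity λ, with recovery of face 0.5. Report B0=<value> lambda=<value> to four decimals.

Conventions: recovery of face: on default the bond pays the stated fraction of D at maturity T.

B0=51.1100 lambda=0.1258

Equity is a call on the firm's assets struck at D = 88.0103:
d₁ = [ln(V₀/D) + (r + σ²/2)T] / (σ√T)
   = [ln(139.9523/88.0103) + (0.0748 + 0.5·0.5303²)·4.1972] / (0.5303·√4.1972)
   = [0.463848 + 0.904115] / 1.086429 = 1.259136
d₂ = d₁ − σ√T = 1.259136 − 1.086429 = 0.172707
N(d₁) = 0.896009,  N(d₂) = 0.568559,  e^(−rT) = 0.730555
E₀ = V₀·N(d₁) − D·e^(−rT)·N(d₂)
   = 139.9523·0.896009 − 88.0103·0.730555·0.568559 = 88.842290
B₀ = V₀ − E₀ = 139.9523 − 88.842290 = 51.110010
e^(−λT) = (B₀·e^(rT)/D − 0.5)/(1 − 0.5) = (51.1100·1.368822/88.0103 − 0.5)/0.5 = 0.58982518
λ = −ln(0.58982518)/4.1972 = 0.125781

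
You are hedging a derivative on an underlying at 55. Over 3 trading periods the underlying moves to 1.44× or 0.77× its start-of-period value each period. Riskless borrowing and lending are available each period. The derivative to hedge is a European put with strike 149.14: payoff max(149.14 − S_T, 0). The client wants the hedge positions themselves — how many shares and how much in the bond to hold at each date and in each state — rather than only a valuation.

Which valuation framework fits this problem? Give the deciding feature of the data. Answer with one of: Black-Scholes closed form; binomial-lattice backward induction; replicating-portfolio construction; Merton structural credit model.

Key observation: the deliverable is the dynamic trading strategy on the 3-step tree (spot 55, moves 1.44 and 0.77), so the valuation must go through the node-by-node replicating-portfolio solve.

framework: replicating-portfolio construction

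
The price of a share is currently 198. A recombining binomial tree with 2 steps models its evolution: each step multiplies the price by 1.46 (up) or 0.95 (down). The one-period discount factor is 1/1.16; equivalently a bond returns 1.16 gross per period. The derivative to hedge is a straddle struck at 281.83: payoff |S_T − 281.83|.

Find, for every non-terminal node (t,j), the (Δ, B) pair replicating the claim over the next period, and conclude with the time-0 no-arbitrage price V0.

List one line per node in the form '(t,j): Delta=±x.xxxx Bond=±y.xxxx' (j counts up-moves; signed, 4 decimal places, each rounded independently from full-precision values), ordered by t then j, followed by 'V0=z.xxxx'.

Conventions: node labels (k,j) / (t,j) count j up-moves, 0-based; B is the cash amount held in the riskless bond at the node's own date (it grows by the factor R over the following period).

(0,0): Delta=-0.0141 Bond=49.5827
(1,0): Delta=-1.0000 Bond=242.9569
(1,1): Delta=0.9023 Bond=-207.3996
V0=46.7837

The replicating-portfolio and risk-neutral prices coincide; use p* = (1.16−0.95)/(1.46−0.95) = 0.4118 for the latter.
Terminal payoffs: V(2,0)=103.1350, V(2,1)=7.2040, V(2,2)=140.2268
  t=1,j=0: stock 188.1000 → up 274.6260 (V=7.2040), down 178.6950 (V=103.1350). Price 54.8569; hedge Δ=-1.0000, bond B=242.9569.
  t=1,j=1: stock 289.0800 → up 422.0568 (V=140.2268), down 274.6260 (V=7.2040). Price 53.4294; hedge Δ=0.9023, bond B=-207.3996.
  t=0,j=0: stock 198.0000 → up 289.0800 (V=53.4294), down 188.1000 (V=54.8569). Price 46.7837; hedge Δ=-0.0141, bond B=49.5827.
Check: Δ(0,0)·S0 + B(0,0) = 46.7837 = V0.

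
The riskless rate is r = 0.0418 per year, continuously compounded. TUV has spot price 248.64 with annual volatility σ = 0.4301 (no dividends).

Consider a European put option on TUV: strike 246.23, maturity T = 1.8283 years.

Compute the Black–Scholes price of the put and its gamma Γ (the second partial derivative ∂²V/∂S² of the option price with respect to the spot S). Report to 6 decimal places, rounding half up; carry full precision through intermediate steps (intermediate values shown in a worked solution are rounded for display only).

σ√T = 0.4301·√1.8283 = 0.581558
d₁ = (ln(S/K) + (r+σ²/2)T) / (σ√T) = (ln(248.64/246.23) + (0.0418+0.4301²/2)·1.8283) / 0.581558 = (0.009740 + 0.245528) / 0.581558 = 0.438938
d₂ = d₁ − σ√T = 0.438938 − 0.581558 = -0.142620
e^{−rT} = 0.926424
N(−d₁) = 0.330353,  N(−d₂) = 0.556705
Put price V = K·e^{−rT}·N(−d₂) − S·N(−d₁) = 126.991896 − 82.139039 = 44.852856
φ(d₁) = (1/√(2π))·e^{−d₁²/2} = 0.362304
Γ = φ(d₁) / (S·σ·√T) = 0.002506

price = 44.852856
Γ = 0.002506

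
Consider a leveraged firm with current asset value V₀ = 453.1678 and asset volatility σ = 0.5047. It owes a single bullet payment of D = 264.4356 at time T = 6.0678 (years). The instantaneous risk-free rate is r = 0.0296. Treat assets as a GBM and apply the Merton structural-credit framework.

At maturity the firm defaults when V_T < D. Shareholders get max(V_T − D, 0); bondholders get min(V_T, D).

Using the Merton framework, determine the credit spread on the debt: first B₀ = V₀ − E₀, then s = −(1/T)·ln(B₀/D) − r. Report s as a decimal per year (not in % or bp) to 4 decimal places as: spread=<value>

With assets at 453.1678 and a single debt payment of 264.4356 at 6.0678 years:
d₁ = [ln(V₀/D) + (r + σ²/2)T] / (σ√T)
   = [ln(453.1678/264.4356) + (0.0296 + 0.5·0.5047²)·6.0678] / (0.5047·√6.0678)
   = [0.538665 + 0.952408] / 1.243223 = 1.199361
d₂ = d₁ − σ√T = 1.199361 − 1.243223 = -0.043862
N(d₁) = 0.884806,  N(d₂) = 0.482507,  e^(−rT) = 0.835599
E₀ = V₀·N(d₁) − D·e^(−rT)·N(d₂)
   = 453.1678·0.884806 − 264.4356·0.835599·0.482507 = 294.349882
B₀ = V₀ − E₀ = 453.1678 − 294.349882 = 158.817918
spread = −(1/T)·ln(B₀/D) − r = −(1/6.0678)·ln(158.817918/264.4356) − 0.0296 = 0.05442376

spread=0.0544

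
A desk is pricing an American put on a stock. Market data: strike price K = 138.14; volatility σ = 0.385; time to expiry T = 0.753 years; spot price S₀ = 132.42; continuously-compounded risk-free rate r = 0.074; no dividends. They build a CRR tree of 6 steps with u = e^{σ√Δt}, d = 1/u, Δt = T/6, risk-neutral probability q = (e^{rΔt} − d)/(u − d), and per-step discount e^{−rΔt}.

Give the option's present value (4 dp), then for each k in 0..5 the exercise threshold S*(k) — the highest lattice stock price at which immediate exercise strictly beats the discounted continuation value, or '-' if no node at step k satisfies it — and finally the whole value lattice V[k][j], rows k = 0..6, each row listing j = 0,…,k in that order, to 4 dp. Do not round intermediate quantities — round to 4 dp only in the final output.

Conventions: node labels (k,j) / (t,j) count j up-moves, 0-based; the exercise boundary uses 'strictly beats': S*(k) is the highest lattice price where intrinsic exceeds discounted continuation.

Δt=0.12550, u=1.14613, d=0.87250, q=0.50005, disc=e^(-rΔt)=0.99076
k=6 terminal: V=max(K-S,0) → 79.7212 61.4003 37.3339 5.7200 0.0000 0.0000 0.0000
k=5: j=0 S=66.9555 intr=71.1845 cont=69.9075 V=71.1845[EX]; j=1 S=87.9535 intr=50.1865 cont=48.9095 V=50.1865[EX]; j=2 S=115.5368 intr=22.6032 cont=21.3263 V=22.6032[EX]; j=3 S=151.7704 intr=0.0000 cont=2.8333 V=2.8333[hold]; j=4 S=199.3673 intr=0.0000 cont=0.0000 V=0.0000[hold]; j=5 S=261.8911 intr=0.0000 cont=0.0000 V=0.0000[hold]  S*(5)=115.5368
k=4: j=0 S=76.7397 intr=61.4003 cont=60.1234 V=61.4003[EX]; j=1 S=100.8061 intr=37.3339 cont=36.0570 V=37.3339[EX]; j=2 S=132.4200 intr=5.7200 cont=12.5996 V=12.5996[hold]; j=3 S=173.9484 intr=0.0000 cont=1.4034 V=1.4034[hold]; j=4 S=228.5006 intr=0.0000 cont=0.0000 V=0.0000[hold]  S*(4)=100.8061
k=3: j=0 S=87.9535 intr=50.1865 cont=48.9095 V=50.1865[EX]; j=1 S=115.5368 intr=22.6032 cont=24.7347 V=24.7347[hold]; j=2 S=151.7704 intr=0.0000 cont=6.9362 V=6.9362[hold]; j=3 S=199.3673 intr=0.0000 cont=0.6951 V=0.6951[hold]  S*(3)=87.9535
k=2: j=0 S=100.8061 intr=37.3339 cont=37.1129 V=37.3339[EX]; j=1 S=132.4200 intr=5.7200 cont=15.6881 V=15.6881[hold]; j=2 S=173.9484 intr=0.0000 cont=3.7801 V=3.7801[hold]  S*(2)=100.8061
k=1: j=0 S=115.5368 intr=22.6032 cont=26.2648 V=26.2648[hold]; j=1 S=151.7704 intr=0.0000 cont=9.6435 V=9.6435[hold]  S*(1)=-
k=0: j=0 S=132.4200 intr=5.7200 cont=17.7873 V=17.7873[hold]  S*(0)=-

price = 17.7873
boundary = - - 100.8061 87.9535 100.8061 115.5368
tree:
17.7873
26.2648 9.6435
37.3339 15.6881 3.7801
50.1865 24.7347 6.9362 0.6951
61.4003 37.3339 12.5996 1.4034 0.0000
71.1845 50.1865 22.6032 2.8333 0.0000 0.0000
79.7212 61.4003 37.3339 5.7200 0.0000 0.0000 0.0000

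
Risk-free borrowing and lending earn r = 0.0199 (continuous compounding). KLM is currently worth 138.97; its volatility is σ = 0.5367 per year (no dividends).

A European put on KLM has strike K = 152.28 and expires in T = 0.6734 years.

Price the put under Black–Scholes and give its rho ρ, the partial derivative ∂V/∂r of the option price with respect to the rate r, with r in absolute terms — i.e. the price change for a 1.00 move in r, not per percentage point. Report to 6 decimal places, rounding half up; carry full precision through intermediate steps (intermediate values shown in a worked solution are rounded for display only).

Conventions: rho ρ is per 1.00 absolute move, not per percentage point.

price = 31.234514
ρ = -66.220917

σ√T = 0.5367·√0.6734 = 0.440421
d₁ = (ln(S/K) + (r+σ²/2)T) / (σ√T) = (ln(138.97/152.28) + (0.0199+0.5367²/2)·0.6734) / 0.440421 = (-0.091463 + 0.110386) / 0.440421 = 0.042966
d₂ = d₁ − σ√T = 0.042966 − 0.440421 = -0.397455
e^{−rT} = 0.986689
N(−d₁) = 0.482864,  N(−d₂) = 0.654484
Put price V = K·e^{−rT}·N(−d₂) − S·N(−d₁) = 98.338160 − 67.103646 = 31.234514
ρ = −K·T·e^{−rT}·N(−d₂) = -66.220917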